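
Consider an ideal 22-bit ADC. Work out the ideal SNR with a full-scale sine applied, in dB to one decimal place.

134.2 dB

SNR ≈ 6.02·N + 1.76 dB = 6.02·22 + 1.76 = 134.20 dB.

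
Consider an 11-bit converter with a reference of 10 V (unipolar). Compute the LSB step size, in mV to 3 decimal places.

4.883 mV

Full-scale span = 10 V.
LSB = 10 / 2^11 = 10 / 2048 = 0.00488281 V = 4.883 mV.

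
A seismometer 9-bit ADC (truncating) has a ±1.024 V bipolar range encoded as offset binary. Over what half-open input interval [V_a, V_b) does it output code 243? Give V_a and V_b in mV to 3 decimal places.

[-52.000 mV, -48.000 mV)

LSB = 2.048/2^9 = 4.000 mV.
V_a = V_low + 243·LSB = -0.052 V; V_b = V_low + 244·LSB = -0.048 V.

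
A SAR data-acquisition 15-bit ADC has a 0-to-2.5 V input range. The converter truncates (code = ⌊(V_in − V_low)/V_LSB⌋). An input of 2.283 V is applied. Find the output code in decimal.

Full-scale span = 2.5 V; LSB = 2.5/2^15 = 76.29 µV.
(V_in − V_low)/LSB = (2.283 − 0) / 7.62939e-05 = 29923.738.
⌊·⌋(29923.738) = 29923.

code 29923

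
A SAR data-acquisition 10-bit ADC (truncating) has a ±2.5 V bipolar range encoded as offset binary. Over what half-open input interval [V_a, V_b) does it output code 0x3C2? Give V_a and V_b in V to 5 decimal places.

[2.19727 V, 2.20215 V)

LSB = 5/2^10 = 4.883 mV.
Code 0x3C2 = 962 decimal.
V_a = V_low + 962·LSB = 2.19727 V; V_b = V_low + 963·LSB = 2.20215 V.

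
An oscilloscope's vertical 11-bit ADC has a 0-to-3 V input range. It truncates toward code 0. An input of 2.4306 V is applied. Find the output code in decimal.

Full-scale span = 3 V; LSB = 3/2^11 = 1.465 mV.
Input sits at 1659.290 steps above V_low.
⌊·⌋(1659.290) = 1659.

code 1659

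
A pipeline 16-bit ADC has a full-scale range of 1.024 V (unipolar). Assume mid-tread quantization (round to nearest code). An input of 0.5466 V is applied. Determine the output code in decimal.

code 34982

Full-scale span = 1.024 V; LSB = 1.024/2^16 = 15.62 µV.
Input sits at 34982.400 steps above V_low.
So the output code is 34982.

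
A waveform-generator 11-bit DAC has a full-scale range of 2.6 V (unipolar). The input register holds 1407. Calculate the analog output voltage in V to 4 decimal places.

1.7862 V

LSB = 2.6 V / 2^11 = 1.270 mV.
V_out = 0 + 1407 × 0.00126953 V = 1.78623 V.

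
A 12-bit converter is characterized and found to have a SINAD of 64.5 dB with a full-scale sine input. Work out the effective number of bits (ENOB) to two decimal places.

10.42 bits

ENOB = (SINAD − 1.76) / 6.02 = (64.5 − 1.76)/6.02 = 10.422.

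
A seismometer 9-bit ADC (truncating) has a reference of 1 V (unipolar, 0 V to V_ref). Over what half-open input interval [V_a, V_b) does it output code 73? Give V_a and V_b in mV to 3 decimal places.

LSB = 1/2^9 = 1.953 mV.
V_a = V_low + 73·LSB = 0.142578 V; V_b = V_low + 74·LSB = 0.144531 V.

[142.578 mV, 144.531 mV)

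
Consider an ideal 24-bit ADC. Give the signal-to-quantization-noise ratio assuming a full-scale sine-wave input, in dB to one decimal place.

146.2 dB

SNR ≈ 6.02·N + 1.76 dB = 6.02·24 + 1.76 = 146.24 dB.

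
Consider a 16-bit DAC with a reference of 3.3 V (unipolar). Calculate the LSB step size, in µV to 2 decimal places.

50.35 µV

Full-scale span = 3.3 V.
LSB = 3.3 / 2^16 = 3.3 / 65536 = 5.0354e-05 V = 50.35 µV.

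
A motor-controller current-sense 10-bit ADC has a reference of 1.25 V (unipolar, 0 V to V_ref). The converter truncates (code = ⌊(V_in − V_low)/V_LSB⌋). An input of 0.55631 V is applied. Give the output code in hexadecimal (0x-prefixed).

code 0x1C7 (decimal 455)

With 1024 levels over 1.25 V, one step is 1.221 mV.
Input sits at 455.729 steps above V_low.
Floor → code 455.
In hexadecimal (0x-prefixed): 0x1C7.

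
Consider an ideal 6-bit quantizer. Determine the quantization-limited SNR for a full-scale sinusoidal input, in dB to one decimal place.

37.9 dB

SNR ≈ 6.02·N + 1.76 dB = 6.02·6 + 1.76 = 37.88 dB.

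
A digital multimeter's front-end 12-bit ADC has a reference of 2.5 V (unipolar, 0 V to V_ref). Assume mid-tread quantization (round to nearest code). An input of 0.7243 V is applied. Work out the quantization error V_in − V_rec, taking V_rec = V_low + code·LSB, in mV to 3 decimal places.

-0.187 mV

One LSB is 2.5 V / 4096 = 0.610 mV.
Scaled input = 1186.6931 LSBs, so code = 1187.
Reconstructed: 0.7244873 V.
Difference: -0.000187305 V → -0.187 mV.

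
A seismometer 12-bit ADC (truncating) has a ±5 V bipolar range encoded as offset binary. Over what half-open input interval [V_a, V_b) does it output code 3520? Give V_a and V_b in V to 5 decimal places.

LSB = 10/2^12 = 2.441 mV.
V_a = V_low + 3520·LSB = 3.59375 V; V_b = V_low + 3521·LSB = 3.59619 V.

[3.59375 V, 3.59619 V)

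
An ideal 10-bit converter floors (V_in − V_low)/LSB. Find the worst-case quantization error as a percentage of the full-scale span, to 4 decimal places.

Truncating → worst-case error = 1 LSB = V_FS/2^10, so 100/1024 = 0.0976562 % of full scale.

0.0977 %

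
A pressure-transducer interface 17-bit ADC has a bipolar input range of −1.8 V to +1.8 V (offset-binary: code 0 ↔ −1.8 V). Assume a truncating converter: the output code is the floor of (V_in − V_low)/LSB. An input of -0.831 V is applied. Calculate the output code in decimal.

code 35280

LSB = 3.6 V / 131072 = 27.47 µV.
(V_in − V_low)/LSB = (-0.831 − (−1.8)) / 2.74658e-05 = 35280.213.
Floor → code 35280.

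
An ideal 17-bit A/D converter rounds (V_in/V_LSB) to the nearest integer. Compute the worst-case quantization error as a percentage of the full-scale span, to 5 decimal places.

Rounding → worst-case error = ½ LSB = V_FS/2^18, so 100/262144 = 0.00038147 % of full scale.

0.00038 %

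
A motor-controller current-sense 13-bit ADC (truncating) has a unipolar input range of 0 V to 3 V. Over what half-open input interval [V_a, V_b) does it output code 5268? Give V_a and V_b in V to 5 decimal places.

LSB = 3/2^13 = 366.21 µV.
V_a = V_low + 5268·LSB = 1.9292 V; V_b = V_low + 5269·LSB = 1.92957 V.

[1.92920 V, 1.92957 V)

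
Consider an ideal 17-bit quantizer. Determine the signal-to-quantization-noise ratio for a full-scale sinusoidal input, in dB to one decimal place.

104.1 dB

SNR ≈ 6.02·N + 1.76 dB = 6.02·17 + 1.76 = 104.10 dB.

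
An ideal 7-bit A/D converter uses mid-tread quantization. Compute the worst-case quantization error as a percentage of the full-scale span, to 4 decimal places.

0.3906 %

Rounding → worst-case error = ½ LSB = V_FS/2^8, so 100/256 = 0.390625 % of full scale.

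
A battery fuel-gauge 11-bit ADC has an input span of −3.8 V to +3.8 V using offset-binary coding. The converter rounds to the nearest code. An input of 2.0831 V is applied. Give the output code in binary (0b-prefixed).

code 0b11000110001 (decimal 1585)

With 2048 levels over 7.6 V, one step is 3.711 mV.
Input sits at 1585.341 steps above V_low.
round(1585.341) = 1585.
In binary (0b-prefixed): 0b11000110001.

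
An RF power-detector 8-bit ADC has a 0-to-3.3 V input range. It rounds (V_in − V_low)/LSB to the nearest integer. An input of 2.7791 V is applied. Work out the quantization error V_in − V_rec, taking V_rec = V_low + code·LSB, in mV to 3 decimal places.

One LSB is 3.3 V / 256 = 12.891 mV.
(2.7791 − 0)/0.0128906 = 215.5908; round gives code 216.
Reconstructed: 2.784375 V.
Error = 2.7791 − 2.784375 = -0.005275 V = -5.275 mV.

-5.275 mV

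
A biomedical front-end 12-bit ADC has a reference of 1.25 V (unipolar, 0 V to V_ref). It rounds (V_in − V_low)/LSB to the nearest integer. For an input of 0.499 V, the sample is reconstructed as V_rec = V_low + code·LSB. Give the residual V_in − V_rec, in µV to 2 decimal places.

One LSB is 1.25 V / 4096 = 305.18 µV.
Scaled input = 1635.1232 LSBs, so code = 1635.
Code 1635 maps back to 0 + 1635×0.000305176 V = 0.4989624 V.
Difference: 3.75977e-05 V → 37.60 µV.

37.60 µV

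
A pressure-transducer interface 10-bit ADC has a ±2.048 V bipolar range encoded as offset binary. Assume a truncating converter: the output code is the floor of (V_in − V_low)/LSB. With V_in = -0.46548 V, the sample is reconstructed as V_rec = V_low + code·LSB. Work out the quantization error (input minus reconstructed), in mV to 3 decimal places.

2.520 mV

LSB = 4.096/2^10 = 4.000 mV.
Scaled input = 395.6300 LSBs, so code = 395.
Code 395 maps back to (−2.048) + 395×0.004 V = -0.468 V.
V_in − V_rec = 0.00252 V = 2.520 mV.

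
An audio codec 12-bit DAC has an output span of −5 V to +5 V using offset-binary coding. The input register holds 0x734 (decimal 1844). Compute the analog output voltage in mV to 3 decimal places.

-498.047 mV

LSB = 10 V / 2^12 = 2.441 mV.
Code 0x734 = 1844 decimal.
V_out = (−5) + 1844 × 0.00244141 V = -0.498047 V.
= -498.047 mV.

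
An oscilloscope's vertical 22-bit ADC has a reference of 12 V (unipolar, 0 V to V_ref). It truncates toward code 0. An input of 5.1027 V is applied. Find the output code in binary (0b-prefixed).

LSB = 12 V / 4194304 = 2.86 µV.
Input sits at 1783522.918 steps above V_low.
Floor → code 1783522.
In binary (0b-prefixed): 0b110110011011011100010.

code 0b110110011011011100010 (decimal 1783522)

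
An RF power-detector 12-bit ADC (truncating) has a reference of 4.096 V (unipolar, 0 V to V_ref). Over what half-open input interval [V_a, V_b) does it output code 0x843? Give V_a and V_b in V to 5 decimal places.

[2.11500 V, 2.11600 V)

LSB = 4.096/2^12 = 1.000 mV.
Code 0x843 = 2115 decimal.
V_a = V_low + 2115·LSB = 2.115 V; V_b = V_low + 2116·LSB = 2.116 V.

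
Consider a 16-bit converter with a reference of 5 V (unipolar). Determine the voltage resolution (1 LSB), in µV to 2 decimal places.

76.29 µV

Full-scale span = 5 V.
LSB = 5 / 2^16 = 5 / 65536 = 7.62939e-05 V = 76.29 µV.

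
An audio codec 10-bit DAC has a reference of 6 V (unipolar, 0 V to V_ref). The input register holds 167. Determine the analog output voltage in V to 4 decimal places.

0.9785 V

LSB = 6 V / 2^10 = 5.859 mV.
V_out = 0 + 167 × 0.00585938 V = 0.978516 V.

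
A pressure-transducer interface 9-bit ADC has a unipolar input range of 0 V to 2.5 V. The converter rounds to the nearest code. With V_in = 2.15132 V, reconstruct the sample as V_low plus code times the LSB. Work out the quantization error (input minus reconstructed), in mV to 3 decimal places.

One LSB is 2.5 V / 512 = 4.883 mV.
(V_in − V_low)/LSB = (2.15132 − 0)/0.00488281 = 440.5903 → code 441 (round).
Reconstructed: 2.1533203 V.
Error = 2.15132 − 2.1533203 = -0.00200031 V = -2.000 mV.

-2.000 mV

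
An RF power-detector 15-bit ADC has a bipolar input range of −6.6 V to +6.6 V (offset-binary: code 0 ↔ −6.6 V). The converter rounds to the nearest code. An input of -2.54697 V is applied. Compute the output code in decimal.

With 32768 levels over 13.2 V, one step is 402.83 µV.
Input sits at 10061.340 steps above V_low.
So the output code is 10061.

code 10061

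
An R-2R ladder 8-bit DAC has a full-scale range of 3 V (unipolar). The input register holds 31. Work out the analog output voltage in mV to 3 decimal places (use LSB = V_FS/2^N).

363.281 mV

LSB = 3 V / 2^8 = 11.719 mV.
V_out = 0 + 31 × 0.0117188 V = 0.363281 V.
= 363.281 mV.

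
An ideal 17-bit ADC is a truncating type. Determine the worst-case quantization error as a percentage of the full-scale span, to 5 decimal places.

Truncating → worst-case error = 1 LSB = V_FS/2^17, so 100/131072 = 0.000762939 % of full scale.

0.00076 %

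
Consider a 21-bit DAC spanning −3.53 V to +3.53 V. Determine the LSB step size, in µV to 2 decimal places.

Full-scale span = 7.06 V.
LSB = 7.06 / 2^21 = 7.06 / 2097152 = 3.36647e-06 V = 3.37 µV.

3.37 µV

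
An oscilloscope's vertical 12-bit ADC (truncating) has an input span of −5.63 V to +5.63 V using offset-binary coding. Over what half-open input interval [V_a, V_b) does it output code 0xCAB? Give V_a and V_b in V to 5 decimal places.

[3.28508 V, 3.28783 V)

LSB = 11.26/2^12 = 2.749 mV.
Code 0xCAB = 3243 decimal.
V_a = V_low + 3243·LSB = 3.28508 V; V_b = V_low + 3244·LSB = 3.28783 V.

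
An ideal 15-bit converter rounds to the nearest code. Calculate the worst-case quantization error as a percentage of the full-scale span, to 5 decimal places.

Rounding → worst-case error = ½ LSB = V_FS/2^16, so 100/65536 = 0.00152588 % of full scale.

0.00153 %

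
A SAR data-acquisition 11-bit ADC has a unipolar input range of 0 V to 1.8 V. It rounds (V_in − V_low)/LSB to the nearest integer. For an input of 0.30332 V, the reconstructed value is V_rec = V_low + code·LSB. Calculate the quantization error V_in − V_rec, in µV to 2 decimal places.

97.34 µV

LSB = 1.8/2^11 = 0.879 mV.
(0.30332 − 0)/0.000878906 = 345.1108; round gives code 345.
V_rec = 0 + 345·0.000878906 = 0.30322266 V.
Difference: 9.73438e-05 V → 97.34 µV.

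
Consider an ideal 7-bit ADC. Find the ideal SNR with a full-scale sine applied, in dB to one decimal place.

SNR ≈ 6.02·N + 1.76 dB = 6.02·7 + 1.76 = 43.90 dB.

43.9 dB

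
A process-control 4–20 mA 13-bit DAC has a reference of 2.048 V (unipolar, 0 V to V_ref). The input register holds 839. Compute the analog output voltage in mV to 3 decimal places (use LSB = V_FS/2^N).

209.750 mV

LSB = 2.048 V / 2^13 = 250.00 µV.
V_out = 0 + 839 × 0.00025 V = 0.20975 V.
= 209.750 mV.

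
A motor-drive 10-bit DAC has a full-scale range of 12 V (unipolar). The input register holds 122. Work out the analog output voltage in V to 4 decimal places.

1.4297 V

LSB = 12 V / 2^10 = 11.719 mV.
V_out = 0 + 122 × 0.0117188 V = 1.42969 V.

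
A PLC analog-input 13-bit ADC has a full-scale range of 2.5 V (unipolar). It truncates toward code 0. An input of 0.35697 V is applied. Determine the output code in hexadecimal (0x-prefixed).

code 0x491 (decimal 1169)

With 8192 levels over 2.5 V, one step is 305.18 µV.
(0.35697 − 0) / 0.000305176 = 1169.719 LSBs.
So the output code is 1169.
In hexadecimal (0x-prefixed): 0x491.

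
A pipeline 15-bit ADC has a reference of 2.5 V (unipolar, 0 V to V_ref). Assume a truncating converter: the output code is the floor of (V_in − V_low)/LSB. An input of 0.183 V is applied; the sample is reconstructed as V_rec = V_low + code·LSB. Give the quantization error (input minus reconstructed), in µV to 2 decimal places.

47.12 µV

Step size: 2.5 V ÷ 2^15 = 76.29 µV.
Scaled input = 2398.6176 LSBs, so code = 2398.
V_rec = 0 + 2398·7.62939e-05 = 0.18295288 V.
Difference: 4.71191e-05 V → 47.12 µV.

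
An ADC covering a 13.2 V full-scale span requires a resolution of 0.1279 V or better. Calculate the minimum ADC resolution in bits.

Number of steps required ≥ 13.2 V / 0.1279 V = 103.21.
Need 2^N ≥ 103.21; 2^6 = 64, 2^7 = 128.
Minimum N = 7.

7 bits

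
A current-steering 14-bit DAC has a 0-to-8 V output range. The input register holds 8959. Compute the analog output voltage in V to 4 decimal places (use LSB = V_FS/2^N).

LSB = 8 V / 2^14 = 488.28 µV.
V_out = 0 + 8959 × 0.000488281 V = 4.37451 V.

4.3745 V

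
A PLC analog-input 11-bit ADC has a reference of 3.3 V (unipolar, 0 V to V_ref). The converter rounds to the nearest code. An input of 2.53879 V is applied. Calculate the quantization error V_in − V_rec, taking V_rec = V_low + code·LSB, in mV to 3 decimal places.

Step size: 3.3 V ÷ 2^11 = 1.611 mV.
(V_in − V_low)/LSB = (2.53879 − 0)/0.00161133 = 1575.5885 → code 1576 (round).
Reconstructed: 2.5394531 V.
Difference: -0.000663125 V → -0.663 mV.

-0.663 mV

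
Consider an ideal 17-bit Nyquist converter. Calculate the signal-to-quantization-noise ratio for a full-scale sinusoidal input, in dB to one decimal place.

SNR ≈ 6.02·N + 1.76 dB = 6.02·17 + 1.76 = 104.10 dB.

104.1 dB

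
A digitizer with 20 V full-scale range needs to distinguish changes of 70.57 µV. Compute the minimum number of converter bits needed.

Number of steps required ≥ 20 V / 70.57 µV = 283406.55.
Need 2^N ≥ 283406.55; 2^18 = 262144, 2^19 = 524288.
Minimum N = 19.

19 bits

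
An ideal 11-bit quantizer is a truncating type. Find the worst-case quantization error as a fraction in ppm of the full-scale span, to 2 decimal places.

Truncating → worst-case error = 1 LSB = V_FS/2^11, so 1e+06/2048 = 488.281 ppm of full scale.

488.28 ppm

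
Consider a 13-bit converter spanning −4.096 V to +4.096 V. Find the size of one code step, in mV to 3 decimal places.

1.000 mV

Full-scale span = 8.192 V.
LSB = 8.192 / 2^13 = 8.192 / 8192 = 0.001 V = 1.000 mV.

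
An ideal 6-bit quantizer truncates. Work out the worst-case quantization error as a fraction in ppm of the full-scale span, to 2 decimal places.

15625.00 ppm

Truncating → worst-case error = 1 LSB = V_FS/2^6, so 1e+06/64 = 15625 ppm of full scale.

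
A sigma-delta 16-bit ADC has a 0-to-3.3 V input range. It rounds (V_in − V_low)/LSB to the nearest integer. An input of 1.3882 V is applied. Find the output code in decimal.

Full-scale span = 3.3 V; LSB = 3.3/2^16 = 50.35 µV.
(V_in − V_low)/LSB = (1.3882 − 0) / 5.0354e-05 = 27568.811.
Round → code 27569.

code 27569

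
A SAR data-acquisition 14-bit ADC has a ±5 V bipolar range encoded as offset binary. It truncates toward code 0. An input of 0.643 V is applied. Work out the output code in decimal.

With 16384 levels over 10 V, one step is 0.610 mV.
(V_in − V_low)/LSB = (0.643 − (−5)) / 0.000610352 = 9245.491.
So the output code is 9245.

code 9245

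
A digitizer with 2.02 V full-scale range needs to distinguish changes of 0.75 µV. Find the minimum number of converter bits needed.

Number of steps required ≥ 2.02 V / 0.75 µV = 2693333.33.
Need 2^N ≥ 2693333.33; 2^21 = 2097152, 2^22 = 4194304.
Minimum N = 22.

22 bits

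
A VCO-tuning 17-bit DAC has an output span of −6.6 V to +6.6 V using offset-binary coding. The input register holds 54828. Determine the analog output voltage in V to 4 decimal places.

-1.0784 V

LSB = 13.2 V / 2^17 = 100.71 µV.
V_out = (−6.6) + 54828 × 0.000100708 V = -1.07838 V.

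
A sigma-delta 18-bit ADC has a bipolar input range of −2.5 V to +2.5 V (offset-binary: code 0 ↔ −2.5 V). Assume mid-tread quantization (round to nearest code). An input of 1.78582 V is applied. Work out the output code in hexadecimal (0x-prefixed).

With 262144 levels over 5 V, one step is 19.07 µV.
(V_in − V_low)/LSB = (1.78582 − (−2.5)) / 1.90735e-05 = 224700.400.
So the output code is 224700.
In hexadecimal (0x-prefixed): 0x36DBC.

code 0x36DBC (decimal 224700)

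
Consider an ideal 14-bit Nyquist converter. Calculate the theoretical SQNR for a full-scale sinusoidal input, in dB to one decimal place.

SNR ≈ 6.02·N + 1.76 dB = 6.02·14 + 1.76 = 86.04 dB.

86.0 dB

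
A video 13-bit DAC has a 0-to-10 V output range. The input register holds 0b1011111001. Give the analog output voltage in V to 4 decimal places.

0.9290 V

LSB = 10 V / 2^13 = 1.221 mV.
Code 0b1011111001 = 761 decimal.
V_out = 0 + 761 × 0.0012207 V = 0.928955 V.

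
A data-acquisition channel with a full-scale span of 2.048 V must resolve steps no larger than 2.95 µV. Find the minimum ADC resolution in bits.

20 bits

Number of steps required ≥ 2.048 V / 2.95 µV = 694237.29.
Need 2^N ≥ 694237.29; 2^19 = 524288, 2^20 = 1048576.
Minimum N = 20.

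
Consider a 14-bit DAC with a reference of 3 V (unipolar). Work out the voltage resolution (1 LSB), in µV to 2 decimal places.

183.11 µV

Full-scale span = 3 V.
LSB = 3 / 2^14 = 3 / 16384 = 0.000183105 V = 183.11 µV.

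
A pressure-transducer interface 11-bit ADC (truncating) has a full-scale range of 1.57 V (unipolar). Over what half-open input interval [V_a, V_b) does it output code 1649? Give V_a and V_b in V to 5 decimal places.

[1.26413 V, 1.26489 V)

LSB = 1.57/2^11 = 0.767 mV.
V_a = V_low + 1649·LSB = 1.26413 V; V_b = V_low + 1650·LSB = 1.26489 V.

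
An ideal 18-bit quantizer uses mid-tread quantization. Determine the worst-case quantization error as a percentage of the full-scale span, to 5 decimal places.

0.00019 %

Rounding → worst-case error = ½ LSB = V_FS/2^19, so 100/524288 = 0.000190735 % of full scale.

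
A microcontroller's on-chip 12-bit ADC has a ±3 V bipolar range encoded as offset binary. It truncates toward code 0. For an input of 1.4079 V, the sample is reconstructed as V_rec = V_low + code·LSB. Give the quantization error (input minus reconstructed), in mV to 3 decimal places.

Step size: 6 V ÷ 2^12 = 1.465 mV.
(1.4079 − (−3))/0.00146484 = 3009.1264; ⌊·⌋ gives code 3009.
Code 3009 maps back to (−3) + 3009×0.00146484 V = 1.4077148 V.
Difference: 0.000185156 V → 0.185 mV.

0.185 mV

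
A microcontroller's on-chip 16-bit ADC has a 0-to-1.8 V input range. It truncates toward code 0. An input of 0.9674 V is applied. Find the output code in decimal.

code 35221

LSB = 1.8 V / 65536 = 27.47 µV.
Input sits at 35221.959 steps above V_low.
⌊·⌋(35221.959) = 35221.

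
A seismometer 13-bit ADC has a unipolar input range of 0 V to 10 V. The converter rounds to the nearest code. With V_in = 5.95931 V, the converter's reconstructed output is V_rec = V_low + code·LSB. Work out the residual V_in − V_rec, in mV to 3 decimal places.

-0.163 mV

LSB = 10/2^13 = 1.221 mV.
(5.95931 − 0)/0.0012207 = 4881.8668; round gives code 4882.
Code 4882 maps back to 0 + 4882×0.0012207 V = 5.9594727 V.
Error = 5.95931 − 5.9594727 = -0.000162656 V = -0.163 mV.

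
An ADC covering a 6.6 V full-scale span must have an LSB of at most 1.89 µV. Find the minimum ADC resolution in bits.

Number of steps required ≥ 6.6 V / 1.89 µV = 3492063.49.
Need 2^N ≥ 3492063.49; 2^21 = 2097152, 2^22 = 4194304.
Minimum N = 22.

22 bits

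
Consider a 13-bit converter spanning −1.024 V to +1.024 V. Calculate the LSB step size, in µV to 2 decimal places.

Full-scale span = 2.048 V.
LSB = 2.048 / 2^13 = 2.048 / 8192 = 0.00025 V = 250.00 µV.

250.00 µV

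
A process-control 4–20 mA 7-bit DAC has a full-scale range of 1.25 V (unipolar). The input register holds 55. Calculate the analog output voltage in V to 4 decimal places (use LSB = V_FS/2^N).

LSB = 1.25 V / 2^7 = 9.766 mV.
V_out = 0 + 55 × 0.00976562 V = 0.537109 V.

0.5371 V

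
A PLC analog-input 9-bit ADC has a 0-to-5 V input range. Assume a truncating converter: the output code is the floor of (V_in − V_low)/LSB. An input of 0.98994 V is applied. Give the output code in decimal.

Full-scale span = 5 V; LSB = 5/2^9 = 9.766 mV.
Input sits at 101.370 steps above V_low.
So the output code is 101.

code 101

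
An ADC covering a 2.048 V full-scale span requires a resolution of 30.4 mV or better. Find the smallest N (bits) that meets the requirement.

7 bits

Number of steps required ≥ 2.048 V / 30.4 mV = 67.37.
Need 2^N ≥ 67.37; 2^6 = 64, 2^7 = 128.
Minimum N = 7.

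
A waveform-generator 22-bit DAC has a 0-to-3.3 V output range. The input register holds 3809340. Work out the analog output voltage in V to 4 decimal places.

LSB = 3.3 V / 2^22 = 0.79 µV.
V_out = 0 + 3809340 × 7.86781e-07 V = 2.99712 V.

2.9971 V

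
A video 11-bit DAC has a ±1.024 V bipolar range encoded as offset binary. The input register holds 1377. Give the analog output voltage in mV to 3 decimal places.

353.000 mV

LSB = 2.048 V / 2^11 = 1.000 mV.
V_out = (−1.024) + 1377 × 0.001 V = 0.353 V.
= 353.000 mV.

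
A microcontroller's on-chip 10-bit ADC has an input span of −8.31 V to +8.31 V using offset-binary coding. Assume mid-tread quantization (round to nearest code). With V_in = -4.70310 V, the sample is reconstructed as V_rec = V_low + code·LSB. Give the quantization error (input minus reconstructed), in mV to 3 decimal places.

Step size: 16.62 V ÷ 2^10 = 16.230 mV.
(V_in − V_low)/LSB = (-4.70310 − (−8.31))/0.0162305 = 222.2302 → code 222 (round).
Reconstructed: -4.7068359 V.
Difference: 0.00373594 V → 3.736 mV.

3.736 mV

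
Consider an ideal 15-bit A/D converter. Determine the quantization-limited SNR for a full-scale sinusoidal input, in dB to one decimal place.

SNR ≈ 6.02·N + 1.76 dB = 6.02·15 + 1.76 = 92.06 dB.

92.1 dB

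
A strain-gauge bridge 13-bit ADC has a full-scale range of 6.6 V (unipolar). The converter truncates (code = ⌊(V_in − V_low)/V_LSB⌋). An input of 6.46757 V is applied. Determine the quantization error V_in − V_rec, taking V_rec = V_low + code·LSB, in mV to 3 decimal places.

0.505 mV

Step size: 6.6 V ÷ 2^13 = 0.806 mV.
(6.46757 − 0)/0.000805664 = 8027.6263; ⌊·⌋ gives code 8027.
V_rec = 0 + 8027·0.000805664 = 6.4670654 V.
Error = 6.46757 − 6.4670654 = 0.00050457 V = 0.505 mV.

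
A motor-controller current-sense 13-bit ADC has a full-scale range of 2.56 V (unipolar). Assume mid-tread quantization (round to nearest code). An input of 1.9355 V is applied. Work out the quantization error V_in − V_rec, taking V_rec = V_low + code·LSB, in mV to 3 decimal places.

-0.125 mV

Step size: 2.56 V ÷ 2^13 = 312.50 µV.
(1.9355 − 0)/0.0003125 = 6193.6000; round gives code 6194.
Reconstructed: 1.935625 V.
Error = 1.9355 − 1.935625 = -0.000125 V = -0.125 mV.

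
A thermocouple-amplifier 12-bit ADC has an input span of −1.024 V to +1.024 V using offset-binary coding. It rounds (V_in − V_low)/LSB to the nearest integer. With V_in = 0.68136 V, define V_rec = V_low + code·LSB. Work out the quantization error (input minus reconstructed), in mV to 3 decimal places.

-0.140 mV

One LSB is 2.048 V / 4096 = 0.500 mV.
Scaled input = 3410.7200 LSBs, so code = 3411.
V_rec = (−1.024) + 3411·0.0005 = 0.6815 V.
V_in − V_rec = -0.00014 V = -0.140 mV.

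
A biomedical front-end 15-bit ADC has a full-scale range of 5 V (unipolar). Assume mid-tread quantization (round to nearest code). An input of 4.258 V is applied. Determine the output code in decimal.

code 27905

LSB = 5 V / 32768 = 152.59 µV.
(V_in − V_low)/LSB = (4.258 − 0) / 0.000152588 = 27905.229.
Round → code 27905.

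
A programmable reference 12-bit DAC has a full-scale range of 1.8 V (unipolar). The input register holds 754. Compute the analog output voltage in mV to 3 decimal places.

LSB = 1.8 V / 2^12 = 439.45 µV.
V_out = 0 + 754 × 0.000439453 V = 0.331348 V.
= 331.348 mV.

331.348 mV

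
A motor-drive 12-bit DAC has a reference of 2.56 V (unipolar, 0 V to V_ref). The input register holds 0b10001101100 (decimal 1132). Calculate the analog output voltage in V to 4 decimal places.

LSB = 2.56 V / 2^12 = 0.625 mV.
Code 0b10001101100 = 1132 decimal.
V_out = 0 + 1132 × 0.000625 V = 0.7075 V.

0.7075 V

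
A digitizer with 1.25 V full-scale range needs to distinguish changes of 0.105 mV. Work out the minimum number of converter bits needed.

Number of steps required ≥ 1.25 V / 0.105 mV = 11904.76.
Need 2^N ≥ 11904.76; 2^13 = 8192, 2^14 = 16384.
Minimum N = 14.

14 bits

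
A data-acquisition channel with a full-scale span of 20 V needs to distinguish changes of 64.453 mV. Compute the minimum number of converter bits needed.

9 bits

Number of steps required ≥ 20 V / 64.453 mV = 310.30.
Need 2^N ≥ 310.30; 2^8 = 256, 2^9 = 512.
Minimum N = 9.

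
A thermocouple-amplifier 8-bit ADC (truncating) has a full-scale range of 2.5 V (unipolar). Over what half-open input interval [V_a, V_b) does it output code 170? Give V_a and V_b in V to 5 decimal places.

LSB = 2.5/2^8 = 9.766 mV.
V_a = V_low + 170·LSB = 1.66016 V; V_b = V_low + 171·LSB = 1.66992 V.

[1.66016 V, 1.66992 V)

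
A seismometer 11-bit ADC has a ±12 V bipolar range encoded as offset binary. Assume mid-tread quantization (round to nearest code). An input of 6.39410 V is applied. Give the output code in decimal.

code 1570

Full-scale span = 24 V; LSB = 24/2^11 = 11.719 mV.
(V_in − V_low)/LSB = (6.39410 − (−12)) / 0.0117188 = 1569.630.
Round → code 1570.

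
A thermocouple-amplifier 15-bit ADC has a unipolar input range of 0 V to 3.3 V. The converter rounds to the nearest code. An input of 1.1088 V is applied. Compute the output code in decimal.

code 11010

With 32768 levels over 3.3 V, one step is 100.71 µV.
(V_in − V_low)/LSB = (1.1088 − 0) / 0.000100708 = 11010.048.
round(11010.048) = 11010.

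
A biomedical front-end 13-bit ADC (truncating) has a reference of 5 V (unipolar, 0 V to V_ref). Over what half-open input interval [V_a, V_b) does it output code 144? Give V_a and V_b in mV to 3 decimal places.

LSB = 5/2^13 = 0.610 mV.
V_a = V_low + 144·LSB = 0.0878906 V; V_b = V_low + 145·LSB = 0.088501 V.

[87.891 mV, 88.501 mV)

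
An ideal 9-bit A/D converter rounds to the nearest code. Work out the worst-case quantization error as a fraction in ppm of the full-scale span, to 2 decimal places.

Rounding → worst-case error = ½ LSB = V_FS/2^10, so 1e+06/1024 = 976.562 ppm of full scale.

976.56 ppm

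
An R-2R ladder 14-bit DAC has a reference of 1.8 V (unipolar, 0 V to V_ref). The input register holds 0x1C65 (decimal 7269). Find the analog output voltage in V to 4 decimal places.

LSB = 1.8 V / 2^14 = 109.86 µV.
Code 0x1C65 = 7269 decimal.
V_out = 0 + 7269 × 0.000109863 V = 0.798596 V.

0.7986 V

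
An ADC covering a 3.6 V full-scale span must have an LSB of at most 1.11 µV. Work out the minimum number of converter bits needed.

22 bits

Number of steps required ≥ 3.6 V / 1.11 µV = 3243243.24.
Need 2^N ≥ 3243243.24; 2^21 = 2097152, 2^22 = 4194304.
Minimum N = 22.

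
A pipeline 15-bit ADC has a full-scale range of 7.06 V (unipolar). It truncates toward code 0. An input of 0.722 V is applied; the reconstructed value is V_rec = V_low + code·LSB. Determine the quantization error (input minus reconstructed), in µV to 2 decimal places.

One LSB is 7.06 V / 32768 = 215.45 µV.
(0.722 − 0)/0.000215454 = 3351.0618; ⌊·⌋ gives code 3351.
Code 3351 maps back to 0 + 3351×0.000215454 V = 0.72198669 V.
Error = 0.722 − 0.72198669 = 1.33057e-05 V = 13.31 µV.

13.31 µV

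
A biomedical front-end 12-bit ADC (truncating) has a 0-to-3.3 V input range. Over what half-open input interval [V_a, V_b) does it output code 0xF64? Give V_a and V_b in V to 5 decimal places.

LSB = 3.3/2^12 = 0.806 mV.
Code 0xF64 = 3940 decimal.
V_a = V_low + 3940·LSB = 3.17432 V; V_b = V_low + 3941·LSB = 3.17512 V.

[3.17432 V, 3.17512 V)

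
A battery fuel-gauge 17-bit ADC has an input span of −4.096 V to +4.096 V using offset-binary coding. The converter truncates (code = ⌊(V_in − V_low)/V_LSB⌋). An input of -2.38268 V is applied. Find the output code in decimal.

code 27413

Full-scale span = 8.192 V; LSB = 8.192/2^17 = 62.50 µV.
(-2.38268 − (−4.096)) / 6.25e-05 = 27413.120 LSBs.
Floor → code 27413.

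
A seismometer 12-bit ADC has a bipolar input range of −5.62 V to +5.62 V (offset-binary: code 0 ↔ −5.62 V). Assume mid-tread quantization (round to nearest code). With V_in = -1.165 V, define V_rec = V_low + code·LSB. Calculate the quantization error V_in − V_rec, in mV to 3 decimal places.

1.260 mV

LSB = 11.24/2^12 = 2.744 mV.
(-1.165 − (−5.62))/0.00274414 = 1623.4591; round gives code 1623.
Reconstructed: -1.1662598 V.
Difference: 0.00125977 V → 1.260 mV.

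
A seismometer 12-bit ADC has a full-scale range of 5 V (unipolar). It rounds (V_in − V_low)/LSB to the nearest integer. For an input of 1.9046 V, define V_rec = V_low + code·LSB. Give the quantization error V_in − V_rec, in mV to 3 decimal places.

0.303 mV

LSB = 5/2^12 = 1.221 mV.
(V_in − V_low)/LSB = (1.9046 − 0)/0.0012207 = 1560.2483 → code 1560 (round).
Code 1560 maps back to 0 + 1560×0.0012207 V = 1.9042969 V.
Error = 1.9046 − 1.9042969 = 0.000303125 V = 0.303 mV.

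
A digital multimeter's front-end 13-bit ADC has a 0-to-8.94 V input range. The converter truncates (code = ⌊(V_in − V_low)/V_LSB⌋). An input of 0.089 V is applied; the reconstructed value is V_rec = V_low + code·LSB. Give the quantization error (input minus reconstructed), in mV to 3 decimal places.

0.604 mV

LSB = 8.94/2^13 = 1.091 mV.
Scaled input = 81.5535 LSBs, so code = 81.
Code 81 maps back to 0 + 81×0.00109131 V = 0.088395996 V.
V_in − V_rec = 0.000604004 V = 0.604 mV.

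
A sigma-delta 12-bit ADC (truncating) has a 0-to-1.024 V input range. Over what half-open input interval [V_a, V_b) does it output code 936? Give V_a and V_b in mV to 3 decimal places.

LSB = 1.024/2^12 = 250.00 µV.
V_a = V_low + 936·LSB = 0.234 V; V_b = V_low + 937·LSB = 0.23425 V.

[234.000 mV, 234.250 mV)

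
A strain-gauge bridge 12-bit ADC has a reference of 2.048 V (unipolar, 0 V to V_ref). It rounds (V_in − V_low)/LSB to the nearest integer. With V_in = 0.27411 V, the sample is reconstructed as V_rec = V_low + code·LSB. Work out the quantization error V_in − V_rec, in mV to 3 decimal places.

LSB = 2.048/2^12 = 0.500 mV.
(V_in − V_low)/LSB = (0.27411 − 0)/0.0005 = 548.2200 → code 548 (round).
Reconstructed: 0.274 V.
Error = 0.27411 − 0.274 = 0.00011 V = 0.110 mV.

0.110 mV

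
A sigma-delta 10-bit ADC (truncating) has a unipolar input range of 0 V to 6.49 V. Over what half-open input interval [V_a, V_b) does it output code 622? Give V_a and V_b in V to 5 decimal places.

LSB = 6.49/2^10 = 6.338 mV.
V_a = V_low + 622·LSB = 3.94217 V; V_b = V_low + 623·LSB = 3.94851 V.

[3.94217 V, 3.94851 V)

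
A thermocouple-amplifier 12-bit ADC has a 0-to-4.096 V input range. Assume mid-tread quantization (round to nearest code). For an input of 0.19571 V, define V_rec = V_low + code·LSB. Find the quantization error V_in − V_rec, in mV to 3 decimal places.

LSB = 4.096/2^12 = 1.000 mV.
(0.19571 − 0)/0.001 = 195.7100; round gives code 196.
V_rec = 0 + 196·0.001 = 0.196 V.
V_in − V_rec = -0.00029 V = -0.290 mV.

-0.290 mV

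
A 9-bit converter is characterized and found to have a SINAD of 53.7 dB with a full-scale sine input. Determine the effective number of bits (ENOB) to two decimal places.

ENOB = (SINAD − 1.76) / 6.02 = (53.7 − 1.76)/6.02 = 8.628.

8.63 bits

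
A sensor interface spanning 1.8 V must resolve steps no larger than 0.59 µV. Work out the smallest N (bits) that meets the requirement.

22 bits

Number of steps required ≥ 1.8 V / 0.59 µV = 3050847.46.
Need 2^N ≥ 3050847.46; 2^21 = 2097152, 2^22 = 4194304.
Minimum N = 22.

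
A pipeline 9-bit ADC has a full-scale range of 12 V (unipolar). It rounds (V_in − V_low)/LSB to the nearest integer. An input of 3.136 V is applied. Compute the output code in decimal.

code 134

Full-scale span = 12 V; LSB = 12/2^9 = 23.438 mV.
Input sits at 133.803 steps above V_low.
round(133.803) = 134.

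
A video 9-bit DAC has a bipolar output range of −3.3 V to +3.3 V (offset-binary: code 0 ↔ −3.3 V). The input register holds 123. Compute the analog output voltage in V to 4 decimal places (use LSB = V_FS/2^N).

LSB = 6.6 V / 2^9 = 12.891 mV.
V_out = (−3.3) + 123 × 0.0128906 V = -1.71445 V.

-1.7145 V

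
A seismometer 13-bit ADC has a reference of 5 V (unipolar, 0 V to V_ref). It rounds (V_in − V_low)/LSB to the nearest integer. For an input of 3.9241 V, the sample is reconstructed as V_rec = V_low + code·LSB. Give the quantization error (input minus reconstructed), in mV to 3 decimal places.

0.150 mV

One LSB is 5 V / 8192 = 0.610 mV.
(V_in − V_low)/LSB = (3.9241 − 0)/0.000610352 = 6429.2454 → code 6429 (round).
Reconstructed: 3.9239502 V.
Error = 3.9241 − 3.9239502 = 0.000149805 V = 0.150 mV.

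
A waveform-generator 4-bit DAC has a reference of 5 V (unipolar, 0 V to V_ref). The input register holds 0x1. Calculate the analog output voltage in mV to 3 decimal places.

LSB = 5 V / 2^4 = 312.500 mV.
Code 0x1 = 1 decimal.
V_out = 0 + 1 × 0.3125 V = 0.3125 V.
= 312.500 mV.

312.500 mV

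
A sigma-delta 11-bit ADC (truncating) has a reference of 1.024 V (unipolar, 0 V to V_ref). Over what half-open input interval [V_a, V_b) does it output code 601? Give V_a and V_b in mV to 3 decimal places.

[300.500 mV, 301.000 mV)

LSB = 1.024/2^11 = 0.500 mV.
V_a = V_low + 601·LSB = 0.3005 V; V_b = V_low + 602·LSB = 0.301 V.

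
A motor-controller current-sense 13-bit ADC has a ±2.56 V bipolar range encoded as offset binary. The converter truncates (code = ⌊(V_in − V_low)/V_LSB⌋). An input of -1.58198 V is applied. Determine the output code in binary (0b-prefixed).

Full-scale span = 5.12 V; LSB = 5.12/2^13 = 0.625 mV.
(-1.58198 − (−2.56)) / 0.000625 = 1564.832 LSBs.
Floor → code 1564.
In binary (0b-prefixed): 0b11000011100.

code 0b11000011100 (decimal 1564)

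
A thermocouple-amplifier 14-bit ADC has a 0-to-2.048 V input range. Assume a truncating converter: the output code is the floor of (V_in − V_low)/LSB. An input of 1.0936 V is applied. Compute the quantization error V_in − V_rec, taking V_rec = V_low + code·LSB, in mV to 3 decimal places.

One LSB is 2.048 V / 16384 = 125.00 µV.
(V_in − V_low)/LSB = (1.0936 − 0)/0.000125 = 8748.8000 → code 8748 (floor).
Reconstructed: 1.0935 V.
Difference: 0.0001 V → 0.100 mV.

0.100 mV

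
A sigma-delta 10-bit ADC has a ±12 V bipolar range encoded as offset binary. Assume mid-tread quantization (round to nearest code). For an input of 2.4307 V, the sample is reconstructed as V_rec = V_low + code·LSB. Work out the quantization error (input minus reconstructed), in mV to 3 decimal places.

Step size: 24 V ÷ 2^10 = 23.438 mV.
(2.4307 − (−12))/0.0234375 = 615.7099; round gives code 616.
V_rec = (−12) + 616·0.0234375 = 2.4375 V.
Difference: -0.0068 V → -6.800 mV.

-6.800 mV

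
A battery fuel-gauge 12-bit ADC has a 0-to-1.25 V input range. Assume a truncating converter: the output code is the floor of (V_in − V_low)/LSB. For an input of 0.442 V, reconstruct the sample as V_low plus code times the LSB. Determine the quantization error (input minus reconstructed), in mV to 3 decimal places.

0.105 mV

LSB = 1.25/2^12 = 305.18 µV.
(0.442 − 0)/0.000305176 = 1448.3456; ⌊·⌋ gives code 1448.
Reconstructed: 0.44189453 V.
Error = 0.442 − 0.44189453 = 0.000105469 V = 0.105 mV.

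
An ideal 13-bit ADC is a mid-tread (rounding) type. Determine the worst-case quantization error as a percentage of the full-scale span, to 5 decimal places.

Rounding → worst-case error = ½ LSB = V_FS/2^14, so 100/16384 = 0.00610352 % of full scale.

0.00610 %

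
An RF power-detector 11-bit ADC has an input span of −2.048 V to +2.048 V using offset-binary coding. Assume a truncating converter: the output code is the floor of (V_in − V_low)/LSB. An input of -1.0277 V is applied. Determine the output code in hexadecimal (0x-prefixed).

Full-scale span = 4.096 V; LSB = 4.096/2^11 = 2.000 mV.
(-1.0277 − (−2.048)) / 0.002 = 510.150 LSBs.
⌊·⌋(510.150) = 510.
In hexadecimal (0x-prefixed): 0x1FE.

code 0x1FE (decimal 510)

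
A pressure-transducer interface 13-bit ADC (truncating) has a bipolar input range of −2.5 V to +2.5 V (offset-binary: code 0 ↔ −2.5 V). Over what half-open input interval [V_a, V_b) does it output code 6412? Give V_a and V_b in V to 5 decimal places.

LSB = 5/2^13 = 0.610 mV.
V_a = V_low + 6412·LSB = 1.41357 V; V_b = V_low + 6413·LSB = 1.41418 V.

[1.41357 V, 1.41418 V)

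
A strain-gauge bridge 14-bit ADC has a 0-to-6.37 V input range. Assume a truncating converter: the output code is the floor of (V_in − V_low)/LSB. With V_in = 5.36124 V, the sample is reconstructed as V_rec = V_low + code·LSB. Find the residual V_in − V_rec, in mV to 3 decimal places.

0.160 mV

One LSB is 6.37 V / 16384 = 388.79 µV.
(5.36124 − 0)/0.000388794 = 13789.4123; ⌊·⌋ gives code 13789.
Code 13789 maps back to 0 + 13789×0.000388794 V = 5.3610797 V.
Difference: 0.000160288 V → 0.160 mV.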